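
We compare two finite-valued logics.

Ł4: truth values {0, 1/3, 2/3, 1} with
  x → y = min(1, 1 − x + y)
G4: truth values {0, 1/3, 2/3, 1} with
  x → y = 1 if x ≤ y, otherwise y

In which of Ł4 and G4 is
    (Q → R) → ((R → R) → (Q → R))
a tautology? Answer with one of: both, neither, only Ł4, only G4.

both

In Ł4: every assignment gives 1 — tautology.
In G4: every assignment gives 1 — tautology.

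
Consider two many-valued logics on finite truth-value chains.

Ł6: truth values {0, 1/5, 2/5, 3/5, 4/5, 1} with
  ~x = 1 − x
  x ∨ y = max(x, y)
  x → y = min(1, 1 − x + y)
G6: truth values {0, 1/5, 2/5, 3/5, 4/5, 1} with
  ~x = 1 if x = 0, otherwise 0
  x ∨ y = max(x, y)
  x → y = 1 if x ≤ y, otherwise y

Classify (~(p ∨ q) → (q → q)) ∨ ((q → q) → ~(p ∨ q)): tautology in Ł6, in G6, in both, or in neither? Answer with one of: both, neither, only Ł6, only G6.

both

In Ł6: every assignment gives 1 — tautology.
In G6: every assignment gives 1 — tautology.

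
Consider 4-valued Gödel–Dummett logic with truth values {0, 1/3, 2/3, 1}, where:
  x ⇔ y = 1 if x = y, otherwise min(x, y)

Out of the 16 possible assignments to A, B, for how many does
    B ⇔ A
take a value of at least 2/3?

6

A = 0, B = 0 ↦ 1  ≥
A = 0, B = 1/3 ↦ 0  <
A = 0, B = 2/3 ↦ 0  <
A = 0, B = 1 ↦ 0  <
A = 1/3, B = 0 ↦ 0  <
A = 1/3, B = 1/3 ↦ 1  ≥
A = 1/3, B = 2/3 ↦ 1/3  <
A = 1/3, B = 1 ↦ 1/3  <
A = 2/3, B = 0 ↦ 0  <
A = 2/3, B = 1/3 ↦ 1/3  <
A = 2/3, B = 2/3 ↦ 1  ≥
A = 2/3, B = 1 ↦ 2/3  ≥
A = 1, B = 0 ↦ 0  <
A = 1, B = 1/3 ↦ 1/3  <
A = 1, B = 2/3 ↦ 2/3  ≥
A = 1, B = 1 ↦ 1  ≥
So 6 of the 16 assignments meet the threshold.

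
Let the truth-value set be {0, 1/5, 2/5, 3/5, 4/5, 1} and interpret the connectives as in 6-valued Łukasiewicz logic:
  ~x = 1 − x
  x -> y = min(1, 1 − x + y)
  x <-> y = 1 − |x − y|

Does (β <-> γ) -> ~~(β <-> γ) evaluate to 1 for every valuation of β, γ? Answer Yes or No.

Yes

At β = 2/5, γ = 1/5, for instance:
β <-> γ = 2/5 <-> 1/5 = 4/5
~(β <-> γ) = ~4/5 = 1/5
~~(β <-> γ) = ~1/5 = 4/5
(β <-> γ) -> ~~(β <-> γ) = 4/5 -> 4/5 = 1
and checking the remaining 35 assignments likewise gives ≥ 1 in every case.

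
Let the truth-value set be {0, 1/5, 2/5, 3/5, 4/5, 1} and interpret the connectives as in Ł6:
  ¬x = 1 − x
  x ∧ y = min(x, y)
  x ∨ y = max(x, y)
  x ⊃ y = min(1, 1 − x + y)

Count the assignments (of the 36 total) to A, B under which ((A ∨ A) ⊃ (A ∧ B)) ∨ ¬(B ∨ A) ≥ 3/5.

value 1: 21 assignments (counts)
value 4/5: 5 assignments (counts)
value 3/5: 4 assignments (counts)
value 2/5: 3 assignments
value 1/5: 2 assignments
value 0: 1 assignment
So 30 of the 36 assignments meet the threshold.

30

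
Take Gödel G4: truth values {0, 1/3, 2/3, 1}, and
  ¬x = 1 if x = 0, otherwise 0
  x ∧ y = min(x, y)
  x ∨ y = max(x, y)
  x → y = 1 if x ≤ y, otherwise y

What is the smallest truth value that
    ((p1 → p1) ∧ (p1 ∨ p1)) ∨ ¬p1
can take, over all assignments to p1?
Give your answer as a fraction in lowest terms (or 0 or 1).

Take p1 = 1/3:
p1 → p1 = 1/3 → 1/3 = 1
p1 ∨ p1 = 1/3 ∨ 1/3 = 1/3
(p1 → p1) ∧ (p1 ∨ p1) = 1 ∧ 1/3 = 1/3
¬p1 = ¬1/3 = 0
((p1 → p1) ∧ (p1 ∨ p1)) ∨ ¬p1 = 1/3 ∨ 0 = 1/3
No assignment yields a value below 1/3, so this is the minimum.

1/3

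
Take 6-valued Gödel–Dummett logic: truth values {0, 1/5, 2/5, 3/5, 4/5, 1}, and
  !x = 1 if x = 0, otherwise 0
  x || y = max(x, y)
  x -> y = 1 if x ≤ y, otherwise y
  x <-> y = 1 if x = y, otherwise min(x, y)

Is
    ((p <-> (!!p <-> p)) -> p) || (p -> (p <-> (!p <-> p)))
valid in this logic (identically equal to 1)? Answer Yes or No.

No

Counterexample: take p = 1/5.
!p = !1/5 = 0
!!p = !0 = 1
!!p <-> p = 1 <-> 1/5 = 1/5
p <-> (!!p <-> p) = 1/5 <-> 1/5 = 1
(p <-> (!!p <-> p)) -> p = 1 -> 1/5 = 1/5
!p = !1/5 = 0
!p <-> p = 0 <-> 1/5 = 0
p <-> (!p <-> p) = 1/5 <-> 0 = 0
p -> (p <-> (!p <-> p)) = 1/5 -> 0 = 0
((p <-> (!!p <-> p)) -> p) || (p -> (p <-> (!p <-> p))) = 1/5 || 0 = 1/5
This gives 1/5 ≠ 1.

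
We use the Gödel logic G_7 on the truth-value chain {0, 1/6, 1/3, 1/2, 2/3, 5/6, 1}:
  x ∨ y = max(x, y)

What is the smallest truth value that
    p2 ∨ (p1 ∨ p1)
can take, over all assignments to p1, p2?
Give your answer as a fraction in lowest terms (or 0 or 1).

0

Take p1 = 0, p2 = 0:
p1 ∨ p1 = 0 ∨ 0 = 0
p2 ∨ (p1 ∨ p1) = 0 ∨ 0 = 0
No assignment yields a value below 0, so this is the minimum.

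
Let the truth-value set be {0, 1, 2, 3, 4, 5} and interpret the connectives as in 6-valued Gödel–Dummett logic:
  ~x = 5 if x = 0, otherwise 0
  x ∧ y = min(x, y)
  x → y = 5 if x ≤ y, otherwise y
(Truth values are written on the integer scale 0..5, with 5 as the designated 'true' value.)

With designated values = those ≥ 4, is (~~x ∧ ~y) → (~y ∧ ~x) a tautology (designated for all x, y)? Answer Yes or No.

Counterexample: take x = 1, y = 0.
~x = ~1 = 0
~~x = ~0 = 5
~y = ~0 = 5
~~x ∧ ~y = 5 ∧ 5 = 5
~y = ~0 = 5
~x = ~1 = 0
~y ∧ ~x = 5 ∧ 0 = 0
(~~x ∧ ~y) → (~y ∧ ~x) = 5 → 0 = 0
This gives 0, which is below 4.

No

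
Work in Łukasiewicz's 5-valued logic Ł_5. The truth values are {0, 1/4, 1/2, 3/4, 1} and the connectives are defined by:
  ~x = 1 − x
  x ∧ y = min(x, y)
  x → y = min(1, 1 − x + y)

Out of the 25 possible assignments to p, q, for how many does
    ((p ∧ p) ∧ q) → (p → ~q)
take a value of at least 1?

value 1: 21 assignments (counts)
value 3/4: 1 assignment
value 1/2: 2 assignments
value 0: 1 assignment
So 21 of the 25 assignments meet the threshold.

21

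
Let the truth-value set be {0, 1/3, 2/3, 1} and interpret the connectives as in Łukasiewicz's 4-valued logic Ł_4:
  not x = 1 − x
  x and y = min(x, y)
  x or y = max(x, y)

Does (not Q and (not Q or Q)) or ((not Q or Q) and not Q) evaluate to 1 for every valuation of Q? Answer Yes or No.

No

Counterexample: take Q = 1/3.
not Q = not 1/3 = 2/3
not Q = not 1/3 = 2/3
not Q or Q = 2/3 or 1/3 = 2/3
not Q and (not Q or Q) = 2/3 and 2/3 = 2/3
(not Q or Q) and not Q = 2/3 and 2/3 = 2/3
(not Q and (not Q or Q)) or ((not Q or Q) and not Q) = 2/3 or 2/3 = 2/3
This gives 2/3 ≠ 1.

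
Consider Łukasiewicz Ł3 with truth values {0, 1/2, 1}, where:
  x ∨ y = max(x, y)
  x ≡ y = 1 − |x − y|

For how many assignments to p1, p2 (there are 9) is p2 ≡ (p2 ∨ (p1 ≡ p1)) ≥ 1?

3

p1 = 0, p2 = 0 ↦ 0  <
p1 = 0, p2 = 1/2 ↦ 1/2  <
p1 = 0, p2 = 1 ↦ 1  ≥
p1 = 1/2, p2 = 0 ↦ 0  <
p1 = 1/2, p2 = 1/2 ↦ 1/2  <
p1 = 1/2, p2 = 1 ↦ 1  ≥
p1 = 1, p2 = 0 ↦ 0  <
p1 = 1, p2 = 1/2 ↦ 1/2  <
p1 = 1, p2 = 1 ↦ 1  ≥
So 3 of the 9 assignments meet the threshold.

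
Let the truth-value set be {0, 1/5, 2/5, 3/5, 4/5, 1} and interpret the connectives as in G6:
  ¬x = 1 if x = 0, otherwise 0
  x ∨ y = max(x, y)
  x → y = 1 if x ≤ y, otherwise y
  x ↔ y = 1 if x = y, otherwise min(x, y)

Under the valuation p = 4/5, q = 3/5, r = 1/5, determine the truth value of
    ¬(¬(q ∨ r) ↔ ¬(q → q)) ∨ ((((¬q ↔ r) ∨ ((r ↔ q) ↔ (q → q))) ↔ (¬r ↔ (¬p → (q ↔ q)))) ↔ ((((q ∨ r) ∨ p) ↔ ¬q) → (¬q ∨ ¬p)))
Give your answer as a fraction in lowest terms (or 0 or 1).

0

q ∨ r = 3/5 ∨ 1/5 = 3/5
¬(q ∨ r) = ¬3/5 = 0
q → q = 3/5 → 3/5 = 1
¬(q → q) = ¬1 = 0
¬(q ∨ r) ↔ ¬(q → q) = 0 ↔ 0 = 1
¬(¬(q ∨ r) ↔ ¬(q → q)) = ¬1 = 0
¬q = ¬3/5 = 0
¬q ↔ r = 0 ↔ 1/5 = 0
r ↔ q = 1/5 ↔ 3/5 = 1/5
q → q = 3/5 → 3/5 = 1
(r ↔ q) ↔ (q → q) = 1/5 ↔ 1 = 1/5
(¬q ↔ r) ∨ ((r ↔ q) ↔ (q → q)) = 0 ∨ 1/5 = 1/5
¬r = ¬1/5 = 0
¬p = ¬4/5 = 0
q ↔ q = 3/5 ↔ 3/5 = 1
¬p → (q ↔ q) = 0 → 1 = 1
¬r ↔ (¬p → (q ↔ q)) = 0 ↔ 1 = 0
((¬q ↔ r) ∨ ((r ↔ q) ↔ (q → q))) ↔ (¬r ↔ (¬p → (q ↔ q))) = 1/5 ↔ 0 = 0
q ∨ r = 3/5 ∨ 1/5 = 3/5
(q ∨ r) ∨ p = 3/5 ∨ 4/5 = 4/5
¬q = ¬3/5 = 0
((q ∨ r) ∨ p) ↔ ¬q = 4/5 ↔ 0 = 0
¬q = ¬3/5 = 0
¬p = ¬4/5 = 0
¬q ∨ ¬p = 0 ∨ 0 = 0
(((q ∨ r) ∨ p) ↔ ¬q) → (¬q ∨ ¬p) = 0 → 0 = 1
(((¬q ↔ r) ∨ ((r ↔ q) ↔ (q → q))) ↔ (¬r ↔ (¬p → (q ↔ q)))) ↔ ((((q ∨ r) ∨ p) ↔ ¬q) → (¬q ∨ ¬p)) = 0 ↔ 1 = 0
¬(¬(q ∨ r) ↔ ¬(q → q)) ∨ ((((¬q ↔ r) ∨ ((r ↔ q) ↔ (q → q))) ↔ (¬r ↔ (¬p → (q ↔ q)))) ↔ ((((q ∨ r) ∨ p) ↔ ¬q) → (¬q ∨ ¬p))) = 0 ∨ 0 = 0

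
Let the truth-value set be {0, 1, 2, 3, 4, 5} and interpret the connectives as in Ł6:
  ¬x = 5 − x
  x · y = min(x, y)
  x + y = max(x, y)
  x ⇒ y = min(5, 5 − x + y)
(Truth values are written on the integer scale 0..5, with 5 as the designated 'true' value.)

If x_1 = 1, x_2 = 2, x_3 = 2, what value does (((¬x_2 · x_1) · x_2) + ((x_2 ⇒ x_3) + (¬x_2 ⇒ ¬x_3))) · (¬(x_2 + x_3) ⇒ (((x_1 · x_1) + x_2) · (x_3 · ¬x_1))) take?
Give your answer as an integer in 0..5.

¬x_2 = ¬2 = 3
¬x_2 · x_1 = 3 · 1 = 1
(¬x_2 · x_1) · x_2 = 1 · 2 = 1
x_2 ⇒ x_3 = 2 ⇒ 2 = 5
¬x_2 = ¬2 = 3
¬x_3 = ¬2 = 3
¬x_2 ⇒ ¬x_3 = 3 ⇒ 3 = 5
(x_2 ⇒ x_3) + (¬x_2 ⇒ ¬x_3) = 5 + 5 = 5
((¬x_2 · x_1) · x_2) + ((x_2 ⇒ x_3) + (¬x_2 ⇒ ¬x_3)) = 1 + 5 = 5
x_2 + x_3 = 2 + 2 = 2
¬(x_2 + x_3) = ¬2 = 3
x_1 · x_1 = 1 · 1 = 1
(x_1 · x_1) + x_2 = 1 + 2 = 2
¬x_1 = ¬1 = 4
x_3 · ¬x_1 = 2 · 4 = 2
((x_1 · x_1) + x_2) · (x_3 · ¬x_1) = 2 · 2 = 2
¬(x_2 + x_3) ⇒ (((x_1 · x_1) + x_2) · (x_3 · ¬x_1)) = 3 ⇒ 2 = 4
(((¬x_2 · x_1) · x_2) + ((x_2 ⇒ x_3) + (¬x_2 ⇒ ¬x_3))) · (¬(x_2 + x_3) ⇒ (((x_1 · x_1) + x_2) · (x_3 · ¬x_1))) = 5 · 4 = 4

4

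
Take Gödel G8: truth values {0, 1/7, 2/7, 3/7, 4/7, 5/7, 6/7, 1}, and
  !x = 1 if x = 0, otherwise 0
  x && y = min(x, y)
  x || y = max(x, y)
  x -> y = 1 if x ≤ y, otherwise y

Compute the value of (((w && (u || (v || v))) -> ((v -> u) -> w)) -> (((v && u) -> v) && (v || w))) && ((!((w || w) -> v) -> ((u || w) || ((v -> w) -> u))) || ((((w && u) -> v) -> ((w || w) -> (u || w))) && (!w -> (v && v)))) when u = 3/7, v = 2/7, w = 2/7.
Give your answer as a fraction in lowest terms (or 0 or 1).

v || v = 2/7 || 2/7 = 2/7
u || (v || v) = 3/7 || 2/7 = 3/7
w && (u || (v || v)) = 2/7 && 3/7 = 2/7
v -> u = 2/7 -> 3/7 = 1
(v -> u) -> w = 1 -> 2/7 = 2/7
(w && (u || (v || v))) -> ((v -> u) -> w) = 2/7 -> 2/7 = 1
v && u = 2/7 && 3/7 = 2/7
(v && u) -> v = 2/7 -> 2/7 = 1
v || w = 2/7 || 2/7 = 2/7
((v && u) -> v) && (v || w) = 1 && 2/7 = 2/7
((w && (u || (v || v))) -> ((v -> u) -> w)) -> (((v && u) -> v) && (v || w)) = 1 -> 2/7 = 2/7
w || w = 2/7 || 2/7 = 2/7
(w || w) -> v = 2/7 -> 2/7 = 1
!((w || w) -> v) = !1 = 0
u || w = 3/7 || 2/7 = 3/7
v -> w = 2/7 -> 2/7 = 1
(v -> w) -> u = 1 -> 3/7 = 3/7
(u || w) || ((v -> w) -> u) = 3/7 || 3/7 = 3/7
!((w || w) -> v) -> ((u || w) || ((v -> w) -> u)) = 0 -> 3/7 = 1
w && u = 2/7 && 3/7 = 2/7
(w && u) -> v = 2/7 -> 2/7 = 1
w || w = 2/7 || 2/7 = 2/7
u || w = 3/7 || 2/7 = 3/7
(w || w) -> (u || w) = 2/7 -> 3/7 = 1
((w && u) -> v) -> ((w || w) -> (u || w)) = 1 -> 1 = 1
!w = !2/7 = 0
v && v = 2/7 && 2/7 = 2/7
!w -> (v && v) = 0 -> 2/7 = 1
(((w && u) -> v) -> ((w || w) -> (u || w))) && (!w -> (v && v)) = 1 && 1 = 1
(!((w || w) -> v) -> ((u || w) || ((v -> w) -> u))) || ((((w && u) -> v) -> ((w || w) -> (u || w))) && (!w -> (v && v))) = 1 || 1 = 1
(((w && (u || (v || v))) -> ((v -> u) -> w)) -> (((v && u) -> v) && (v || w))) && ((!((w || w) -> v) -> ((u || w) || ((v -> w) -> u))) || ((((w && u) -> v) -> ((w || w) -> (u || w))) && (!w -> (v && v)))) = 2/7 && 1 = 2/7

2/7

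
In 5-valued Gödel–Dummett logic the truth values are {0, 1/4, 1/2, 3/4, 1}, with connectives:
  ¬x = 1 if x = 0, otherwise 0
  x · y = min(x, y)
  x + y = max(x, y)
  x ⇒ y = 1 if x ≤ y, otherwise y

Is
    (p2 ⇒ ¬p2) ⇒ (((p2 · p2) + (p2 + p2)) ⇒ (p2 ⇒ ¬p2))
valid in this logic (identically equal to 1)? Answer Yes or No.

p2 = 0 ↦ 1
p2 = 1/4 ↦ 1
p2 = 1/2 ↦ 1
p2 = 3/4 ↦ 1
p2 = 1 ↦ 1
Every assignment gives a value ≥ 1.

Yes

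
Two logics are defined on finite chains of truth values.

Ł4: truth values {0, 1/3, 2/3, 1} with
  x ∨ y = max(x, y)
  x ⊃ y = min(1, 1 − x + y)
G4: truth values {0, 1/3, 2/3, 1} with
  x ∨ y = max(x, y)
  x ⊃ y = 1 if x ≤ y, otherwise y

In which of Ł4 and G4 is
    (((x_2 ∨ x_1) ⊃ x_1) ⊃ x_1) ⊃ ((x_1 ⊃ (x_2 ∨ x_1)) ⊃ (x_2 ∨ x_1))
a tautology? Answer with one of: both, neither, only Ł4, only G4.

In Ł4: every assignment gives 1 — tautology.
In G4: at x_1 = 0, x_2 = 1/3 the value is 1/3 — not a tautology.

only Ł4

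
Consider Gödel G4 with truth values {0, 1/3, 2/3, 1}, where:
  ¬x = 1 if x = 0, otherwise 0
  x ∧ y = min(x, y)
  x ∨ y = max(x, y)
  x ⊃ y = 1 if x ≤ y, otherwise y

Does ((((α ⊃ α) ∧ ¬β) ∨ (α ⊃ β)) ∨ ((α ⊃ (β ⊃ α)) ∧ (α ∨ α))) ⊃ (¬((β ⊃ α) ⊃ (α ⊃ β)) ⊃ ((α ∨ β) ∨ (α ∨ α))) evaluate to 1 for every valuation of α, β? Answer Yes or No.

Counterexample: take α = 1/3, β = 0.
α ⊃ α = 1/3 ⊃ 1/3 = 1
¬β = ¬0 = 1
(α ⊃ α) ∧ ¬β = 1 ∧ 1 = 1
α ⊃ β = 1/3 ⊃ 0 = 0
((α ⊃ α) ∧ ¬β) ∨ (α ⊃ β) = 1 ∨ 0 = 1
β ⊃ α = 0 ⊃ 1/3 = 1
α ⊃ (β ⊃ α) = 1/3 ⊃ 1 = 1
α ∨ α = 1/3 ∨ 1/3 = 1/3
(α ⊃ (β ⊃ α)) ∧ (α ∨ α) = 1 ∧ 1/3 = 1/3
(((α ⊃ α) ∧ ¬β) ∨ (α ⊃ β)) ∨ ((α ⊃ (β ⊃ α)) ∧ (α ∨ α)) = 1 ∨ 1/3 = 1
β ⊃ α = 0 ⊃ 1/3 = 1
α ⊃ β = 1/3 ⊃ 0 = 0
(β ⊃ α) ⊃ (α ⊃ β) = 1 ⊃ 0 = 0
¬((β ⊃ α) ⊃ (α ⊃ β)) = ¬0 = 1
α ∨ β = 1/3 ∨ 0 = 1/3
α ∨ α = 1/3 ∨ 1/3 = 1/3
(α ∨ β) ∨ (α ∨ α) = 1/3 ∨ 1/3 = 1/3
¬((β ⊃ α) ⊃ (α ⊃ β)) ⊃ ((α ∨ β) ∨ (α ∨ α)) = 1 ⊃ 1/3 = 1/3
((((α ⊃ α) ∧ ¬β) ∨ (α ⊃ β)) ∨ ((α ⊃ (β ⊃ α)) ∧ (α ∨ α))) ⊃ (¬((β ⊃ α) ⊃ (α ⊃ β)) ⊃ ((α ∨ β) ∨ (α ∨ α))) = 1 ⊃ 1/3 = 1/3
This gives 1/3 ≠ 1.

No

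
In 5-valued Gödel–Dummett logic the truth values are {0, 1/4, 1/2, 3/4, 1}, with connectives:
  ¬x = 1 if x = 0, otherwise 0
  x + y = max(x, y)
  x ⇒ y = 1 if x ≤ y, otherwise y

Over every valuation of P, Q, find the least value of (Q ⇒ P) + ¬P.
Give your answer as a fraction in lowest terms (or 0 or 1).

Take P = 1/4, Q = 1/2:
Q ⇒ P = 1/2 ⇒ 1/4 = 1/4
¬P = ¬1/4 = 0
(Q ⇒ P) + ¬P = 1/4 + 0 = 1/4
No assignment yields a value below 1/4, so this is the minimum.

1/4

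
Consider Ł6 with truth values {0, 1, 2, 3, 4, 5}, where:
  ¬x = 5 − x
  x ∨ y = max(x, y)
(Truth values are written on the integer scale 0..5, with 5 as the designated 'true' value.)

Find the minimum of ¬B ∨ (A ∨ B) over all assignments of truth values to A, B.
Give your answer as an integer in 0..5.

3

Take A = 0, B = 2:
¬B = ¬2 = 3
A ∨ B = 0 ∨ 2 = 2
¬B ∨ (A ∨ B) = 3 ∨ 2 = 3
No assignment yields a value below 3, so this is the minimum.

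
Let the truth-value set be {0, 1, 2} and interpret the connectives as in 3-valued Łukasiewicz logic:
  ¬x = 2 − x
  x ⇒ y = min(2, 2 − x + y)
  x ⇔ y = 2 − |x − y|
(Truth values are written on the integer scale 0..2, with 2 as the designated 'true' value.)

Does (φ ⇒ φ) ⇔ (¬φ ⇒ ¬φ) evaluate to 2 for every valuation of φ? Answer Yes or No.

Yes

φ = 0 ↦ 2
φ = 1 ↦ 2
φ = 2 ↦ 2
Every assignment gives a value ≥ 2.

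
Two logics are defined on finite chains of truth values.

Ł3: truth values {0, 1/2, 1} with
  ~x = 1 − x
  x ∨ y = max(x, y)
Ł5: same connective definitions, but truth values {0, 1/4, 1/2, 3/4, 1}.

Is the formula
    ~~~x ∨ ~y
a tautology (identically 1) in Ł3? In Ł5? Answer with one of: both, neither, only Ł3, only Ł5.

neither

In Ł3: at x = 1/2, y = 1/2 the value is 1/2 — not a tautology.
In Ł5: at x = 1/4, y = 1/4 the value is 3/4 — not a tautology.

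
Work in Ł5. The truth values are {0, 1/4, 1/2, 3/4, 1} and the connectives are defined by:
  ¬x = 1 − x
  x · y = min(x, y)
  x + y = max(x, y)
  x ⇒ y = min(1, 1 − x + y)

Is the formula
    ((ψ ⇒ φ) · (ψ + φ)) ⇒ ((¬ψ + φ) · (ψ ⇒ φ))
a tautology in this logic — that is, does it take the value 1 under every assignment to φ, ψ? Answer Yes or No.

No

Counterexample: take φ = 1/4, ψ = 3/4.
ψ ⇒ φ = 3/4 ⇒ 1/4 = 1/2
ψ + φ = 3/4 + 1/4 = 3/4
(ψ ⇒ φ) · (ψ + φ) = 1/2 · 3/4 = 1/2
¬ψ = ¬3/4 = 1/4
¬ψ + φ = 1/4 + 1/4 = 1/4
ψ ⇒ φ = 3/4 ⇒ 1/4 = 1/2
(¬ψ + φ) · (ψ ⇒ φ) = 1/4 · 1/2 = 1/4
((ψ ⇒ φ) · (ψ + φ)) ⇒ ((¬ψ + φ) · (ψ ⇒ φ)) = 1/2 ⇒ 1/4 = 3/4
This gives 3/4 ≠ 1.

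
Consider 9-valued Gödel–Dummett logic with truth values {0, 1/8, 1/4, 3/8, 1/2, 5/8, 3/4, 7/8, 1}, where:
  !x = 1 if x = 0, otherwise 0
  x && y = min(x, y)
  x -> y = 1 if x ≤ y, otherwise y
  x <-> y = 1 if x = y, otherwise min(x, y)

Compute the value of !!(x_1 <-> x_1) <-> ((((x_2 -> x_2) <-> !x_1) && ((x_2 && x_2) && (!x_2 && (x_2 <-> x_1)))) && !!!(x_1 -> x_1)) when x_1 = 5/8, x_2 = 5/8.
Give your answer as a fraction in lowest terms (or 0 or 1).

0

x_1 <-> x_1 = 5/8 <-> 5/8 = 1
!(x_1 <-> x_1) = !1 = 0
!!(x_1 <-> x_1) = !0 = 1
x_2 -> x_2 = 5/8 -> 5/8 = 1
!x_1 = !5/8 = 0
(x_2 -> x_2) <-> !x_1 = 1 <-> 0 = 0
x_2 && x_2 = 5/8 && 5/8 = 5/8
!x_2 = !5/8 = 0
x_2 <-> x_1 = 5/8 <-> 5/8 = 1
!x_2 && (x_2 <-> x_1) = 0 && 1 = 0
(x_2 && x_2) && (!x_2 && (x_2 <-> x_1)) = 5/8 && 0 = 0
((x_2 -> x_2) <-> !x_1) && ((x_2 && x_2) && (!x_2 && (x_2 <-> x_1))) = 0 && 0 = 0
x_1 -> x_1 = 5/8 -> 5/8 = 1
!(x_1 -> x_1) = !1 = 0
!!(x_1 -> x_1) = !0 = 1
!!!(x_1 -> x_1) = !1 = 0
(((x_2 -> x_2) <-> !x_1) && ((x_2 && x_2) && (!x_2 && (x_2 <-> x_1)))) && !!!(x_1 -> x_1) = 0 && 0 = 0
!!(x_1 <-> x_1) <-> ((((x_2 -> x_2) <-> !x_1) && ((x_2 && x_2) && (!x_2 && (x_2 <-> x_1)))) && !!!(x_1 -> x_1)) = 1 <-> 0 = 0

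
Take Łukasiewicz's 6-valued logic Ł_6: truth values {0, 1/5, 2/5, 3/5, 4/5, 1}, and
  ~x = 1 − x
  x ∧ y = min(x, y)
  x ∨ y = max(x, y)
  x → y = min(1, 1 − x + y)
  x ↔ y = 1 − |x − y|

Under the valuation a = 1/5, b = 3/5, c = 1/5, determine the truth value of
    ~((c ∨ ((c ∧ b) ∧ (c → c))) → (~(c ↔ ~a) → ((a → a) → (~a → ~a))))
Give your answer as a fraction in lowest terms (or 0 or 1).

c ∧ b = 1/5 ∧ 3/5 = 1/5
c → c = 1/5 → 1/5 = 1
(c ∧ b) ∧ (c → c) = 1/5 ∧ 1 = 1/5
c ∨ ((c ∧ b) ∧ (c → c)) = 1/5 ∨ 1/5 = 1/5
~a = ~1/5 = 4/5
c ↔ ~a = 1/5 ↔ 4/5 = 2/5
~(c ↔ ~a) = ~2/5 = 3/5
a → a = 1/5 → 1/5 = 1
~a = ~1/5 = 4/5
~a = ~1/5 = 4/5
~a → ~a = 4/5 → 4/5 = 1
(a → a) → (~a → ~a) = 1 → 1 = 1
~(c ↔ ~a) → ((a → a) → (~a → ~a)) = 3/5 → 1 = 1
(c ∨ ((c ∧ b) ∧ (c → c))) → (~(c ↔ ~a) → ((a → a) → (~a → ~a))) = 1/5 → 1 = 1
~((c ∨ ((c ∧ b) ∧ (c → c))) → (~(c ↔ ~a) → ((a → a) → (~a → ~a)))) = ~1 = 0

0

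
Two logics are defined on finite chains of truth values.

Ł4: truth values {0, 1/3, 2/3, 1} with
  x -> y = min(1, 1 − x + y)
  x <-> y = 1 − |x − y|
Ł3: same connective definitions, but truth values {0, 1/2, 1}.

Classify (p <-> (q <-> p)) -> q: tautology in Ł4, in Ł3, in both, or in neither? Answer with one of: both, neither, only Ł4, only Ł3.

In Ł4: at p = 1/3, q = 0 the value is 1/3 — not a tautology.
In Ł3: at p = 1/2, q = 0 the value is 0 — not a tautology.

neither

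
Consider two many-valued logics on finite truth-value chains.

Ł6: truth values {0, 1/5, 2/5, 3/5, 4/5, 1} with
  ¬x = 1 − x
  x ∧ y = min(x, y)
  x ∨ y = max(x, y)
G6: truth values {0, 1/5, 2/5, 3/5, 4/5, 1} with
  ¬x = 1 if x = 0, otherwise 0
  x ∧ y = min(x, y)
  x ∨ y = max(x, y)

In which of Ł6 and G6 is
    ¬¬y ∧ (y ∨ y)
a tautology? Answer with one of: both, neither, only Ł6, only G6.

In Ł6: at y = 0 the value is 0 — not a tautology.
In G6: at y = 0 the value is 0 — not a tautology.

neither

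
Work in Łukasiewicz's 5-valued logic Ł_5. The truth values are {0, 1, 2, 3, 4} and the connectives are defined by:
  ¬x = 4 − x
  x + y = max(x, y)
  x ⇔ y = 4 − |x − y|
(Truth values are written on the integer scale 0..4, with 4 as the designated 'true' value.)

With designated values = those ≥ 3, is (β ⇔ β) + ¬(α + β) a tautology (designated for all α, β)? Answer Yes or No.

At α = 2, β = 3, for instance:
β ⇔ β = 3 ⇔ 3 = 4
α + β = 2 + 3 = 3
¬(α + β) = ¬3 = 1
(β ⇔ β) + ¬(α + β) = 4 + 1 = 4
and checking the remaining 24 assignments likewise gives ≥ 3 in every case.

Yes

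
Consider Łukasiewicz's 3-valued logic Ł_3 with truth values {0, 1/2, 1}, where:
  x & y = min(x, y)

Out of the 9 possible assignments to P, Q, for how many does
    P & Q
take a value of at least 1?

1

P = 0, Q = 0 ↦ 0  <
P = 0, Q = 1/2 ↦ 0  <
P = 0, Q = 1 ↦ 0  <
P = 1/2, Q = 0 ↦ 0  <
P = 1/2, Q = 1/2 ↦ 1/2  <
P = 1/2, Q = 1 ↦ 1/2  <
P = 1, Q = 0 ↦ 0  <
P = 1, Q = 1/2 ↦ 1/2  <
P = 1, Q = 1 ↦ 1  ≥
So 1 of the 9 assignments meets the threshold.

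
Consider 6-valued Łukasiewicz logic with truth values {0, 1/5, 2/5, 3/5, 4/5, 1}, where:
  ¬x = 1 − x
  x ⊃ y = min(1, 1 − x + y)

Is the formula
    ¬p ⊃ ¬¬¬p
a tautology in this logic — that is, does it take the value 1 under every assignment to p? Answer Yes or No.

p = 0 ↦ 1
p = 1/5 ↦ 1
p = 2/5 ↦ 1
p = 3/5 ↦ 1
p = 4/5 ↦ 1
p = 1 ↦ 1
Every assignment gives a value ≥ 1.

Yes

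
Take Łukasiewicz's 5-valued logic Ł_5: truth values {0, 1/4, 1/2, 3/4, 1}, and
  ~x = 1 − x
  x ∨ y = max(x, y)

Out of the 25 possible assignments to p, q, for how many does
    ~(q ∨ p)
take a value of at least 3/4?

4

value 1: 1 assignment (counts)
value 3/4: 3 assignments (counts)
value 1/2: 5 assignments
value 1/4: 7 assignments
value 0: 9 assignments
So 4 of the 25 assignments meet the threshold.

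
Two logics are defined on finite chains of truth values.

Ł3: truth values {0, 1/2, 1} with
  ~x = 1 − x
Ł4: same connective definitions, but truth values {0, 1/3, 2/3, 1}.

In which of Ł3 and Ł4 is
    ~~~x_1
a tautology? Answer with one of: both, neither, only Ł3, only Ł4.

neither

In Ł3: at x_1 = 1/2 the value is 1/2 — not a tautology.
In Ł4: at x_1 = 1/3 the value is 2/3 — not a tautology.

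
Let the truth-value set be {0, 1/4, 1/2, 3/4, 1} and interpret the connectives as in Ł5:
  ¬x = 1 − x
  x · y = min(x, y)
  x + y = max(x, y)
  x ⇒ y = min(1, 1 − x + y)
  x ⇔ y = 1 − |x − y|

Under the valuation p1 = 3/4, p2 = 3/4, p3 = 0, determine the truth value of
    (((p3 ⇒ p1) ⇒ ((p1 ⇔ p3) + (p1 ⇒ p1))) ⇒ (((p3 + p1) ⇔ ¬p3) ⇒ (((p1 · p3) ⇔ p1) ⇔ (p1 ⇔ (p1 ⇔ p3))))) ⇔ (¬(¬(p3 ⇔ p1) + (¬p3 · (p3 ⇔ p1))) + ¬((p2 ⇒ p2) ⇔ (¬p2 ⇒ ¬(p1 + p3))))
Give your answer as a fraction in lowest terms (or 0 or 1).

1/4

p3 ⇒ p1 = 0 ⇒ 3/4 = 1
p1 ⇔ p3 = 3/4 ⇔ 0 = 1/4
p1 ⇒ p1 = 3/4 ⇒ 3/4 = 1
(p1 ⇔ p3) + (p1 ⇒ p1) = 1/4 + 1 = 1
(p3 ⇒ p1) ⇒ ((p1 ⇔ p3) + (p1 ⇒ p1)) = 1 ⇒ 1 = 1
p3 + p1 = 0 + 3/4 = 3/4
¬p3 = ¬0 = 1
(p3 + p1) ⇔ ¬p3 = 3/4 ⇔ 1 = 3/4
p1 · p3 = 3/4 · 0 = 0
(p1 · p3) ⇔ p1 = 0 ⇔ 3/4 = 1/4
p1 ⇔ p3 = 3/4 ⇔ 0 = 1/4
p1 ⇔ (p1 ⇔ p3) = 3/4 ⇔ 1/4 = 1/2
((p1 · p3) ⇔ p1) ⇔ (p1 ⇔ (p1 ⇔ p3)) = 1/4 ⇔ 1/2 = 3/4
((p3 + p1) ⇔ ¬p3) ⇒ (((p1 · p3) ⇔ p1) ⇔ (p1 ⇔ (p1 ⇔ p3))) = 3/4 ⇒ 3/4 = 1
((p3 ⇒ p1) ⇒ ((p1 ⇔ p3) + (p1 ⇒ p1))) ⇒ (((p3 + p1) ⇔ ¬p3) ⇒ (((p1 · p3) ⇔ p1) ⇔ (p1 ⇔ (p1 ⇔ p3)))) = 1 ⇒ 1 = 1
p3 ⇔ p1 = 0 ⇔ 3/4 = 1/4
¬(p3 ⇔ p1) = ¬1/4 = 3/4
¬p3 = ¬0 = 1
p3 ⇔ p1 = 0 ⇔ 3/4 = 1/4
¬p3 · (p3 ⇔ p1) = 1 · 1/4 = 1/4
¬(p3 ⇔ p1) + (¬p3 · (p3 ⇔ p1)) = 3/4 + 1/4 = 3/4
¬(¬(p3 ⇔ p1) + (¬p3 · (p3 ⇔ p1))) = ¬3/4 = 1/4
p2 ⇒ p2 = 3/4 ⇒ 3/4 = 1
¬p2 = ¬3/4 = 1/4
p1 + p3 = 3/4 + 0 = 3/4
¬(p1 + p3) = ¬3/4 = 1/4
¬p2 ⇒ ¬(p1 + p3) = 1/4 ⇒ 1/4 = 1
(p2 ⇒ p2) ⇔ (¬p2 ⇒ ¬(p1 + p3)) = 1 ⇔ 1 = 1
¬((p2 ⇒ p2) ⇔ (¬p2 ⇒ ¬(p1 + p3))) = ¬1 = 0
¬(¬(p3 ⇔ p1) + (¬p3 · (p3 ⇔ p1))) + ¬((p2 ⇒ p2) ⇔ (¬p2 ⇒ ¬(p1 + p3))) = 1/4 + 0 = 1/4
(((p3 ⇒ p1) ⇒ ((p1 ⇔ p3) + (p1 ⇒ p1))) ⇒ (((p3 + p1) ⇔ ¬p3) ⇒ (((p1 · p3) ⇔ p1) ⇔ (p1 ⇔ (p1 ⇔ p3))))) ⇔ (¬(¬(p3 ⇔ p1) + (¬p3 · (p3 ⇔ p1))) + ¬((p2 ⇒ p2) ⇔ (¬p2 ⇒ ¬(p1 + p3)))) = 1 ⇔ 1/4 = 1/4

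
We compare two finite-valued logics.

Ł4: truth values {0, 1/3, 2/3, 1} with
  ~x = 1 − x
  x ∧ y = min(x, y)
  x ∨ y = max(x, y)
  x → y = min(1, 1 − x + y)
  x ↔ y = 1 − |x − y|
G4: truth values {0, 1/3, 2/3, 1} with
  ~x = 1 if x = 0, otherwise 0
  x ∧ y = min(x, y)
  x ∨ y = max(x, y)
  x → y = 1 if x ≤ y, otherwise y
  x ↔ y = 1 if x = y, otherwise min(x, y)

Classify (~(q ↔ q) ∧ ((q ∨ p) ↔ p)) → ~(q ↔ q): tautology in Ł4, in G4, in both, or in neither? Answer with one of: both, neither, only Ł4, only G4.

In Ł4: every assignment gives 1 — tautology.
In G4: every assignment gives 1 — tautology.

both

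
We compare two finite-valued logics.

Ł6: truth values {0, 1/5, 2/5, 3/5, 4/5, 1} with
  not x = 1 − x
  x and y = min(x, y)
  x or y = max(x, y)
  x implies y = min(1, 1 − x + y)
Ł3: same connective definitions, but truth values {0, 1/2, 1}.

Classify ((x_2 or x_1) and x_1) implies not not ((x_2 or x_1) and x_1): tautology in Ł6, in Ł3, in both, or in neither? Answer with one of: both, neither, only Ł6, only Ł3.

In Ł6: every assignment gives 1 — tautology.
In Ł3: every assignment gives 1 — tautology.

both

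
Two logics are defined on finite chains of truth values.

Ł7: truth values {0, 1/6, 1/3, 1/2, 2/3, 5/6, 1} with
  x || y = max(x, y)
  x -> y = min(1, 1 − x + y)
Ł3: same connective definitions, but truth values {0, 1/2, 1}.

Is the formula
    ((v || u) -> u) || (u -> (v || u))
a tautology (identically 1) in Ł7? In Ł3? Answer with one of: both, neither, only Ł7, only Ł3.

In Ł7: every assignment gives 1 — tautology.
In Ł3: every assignment gives 1 — tautology.

both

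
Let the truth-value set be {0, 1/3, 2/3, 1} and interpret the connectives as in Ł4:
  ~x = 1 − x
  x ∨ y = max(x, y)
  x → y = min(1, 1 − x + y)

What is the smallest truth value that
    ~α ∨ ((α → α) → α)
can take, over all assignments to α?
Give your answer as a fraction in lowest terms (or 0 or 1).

Take α = 1/3:
~α = ~1/3 = 2/3
α → α = 1/3 → 1/3 = 1
(α → α) → α = 1 → 1/3 = 1/3
~α ∨ ((α → α) → α) = 2/3 ∨ 1/3 = 2/3
No assignment yields a value below 2/3, so this is the minimum.

2/3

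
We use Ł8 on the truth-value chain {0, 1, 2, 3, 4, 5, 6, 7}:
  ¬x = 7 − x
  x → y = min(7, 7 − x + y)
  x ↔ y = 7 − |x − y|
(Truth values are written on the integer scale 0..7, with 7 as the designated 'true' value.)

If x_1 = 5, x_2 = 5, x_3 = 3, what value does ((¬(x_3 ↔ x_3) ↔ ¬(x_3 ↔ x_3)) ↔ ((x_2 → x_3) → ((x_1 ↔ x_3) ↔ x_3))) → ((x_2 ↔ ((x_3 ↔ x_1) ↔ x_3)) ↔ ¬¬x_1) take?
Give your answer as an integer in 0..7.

5

x_3 ↔ x_3 = 3 ↔ 3 = 7
¬(x_3 ↔ x_3) = ¬7 = 0
x_3 ↔ x_3 = 3 ↔ 3 = 7
¬(x_3 ↔ x_3) = ¬7 = 0
¬(x_3 ↔ x_3) ↔ ¬(x_3 ↔ x_3) = 0 ↔ 0 = 7
x_2 → x_3 = 5 → 3 = 5
x_1 ↔ x_3 = 5 ↔ 3 = 5
(x_1 ↔ x_3) ↔ x_3 = 5 ↔ 3 = 5
(x_2 → x_3) → ((x_1 ↔ x_3) ↔ x_3) = 5 → 5 = 7
(¬(x_3 ↔ x_3) ↔ ¬(x_3 ↔ x_3)) ↔ ((x_2 → x_3) → ((x_1 ↔ x_3) ↔ x_3)) = 7 ↔ 7 = 7
x_3 ↔ x_1 = 3 ↔ 5 = 5
(x_3 ↔ x_1) ↔ x_3 = 5 ↔ 3 = 5
x_2 ↔ ((x_3 ↔ x_1) ↔ x_3) = 5 ↔ 5 = 7
¬x_1 = ¬5 = 2
¬¬x_1 = ¬2 = 5
(x_2 ↔ ((x_3 ↔ x_1) ↔ x_3)) ↔ ¬¬x_1 = 7 ↔ 5 = 5
((¬(x_3 ↔ x_3) ↔ ¬(x_3 ↔ x_3)) ↔ ((x_2 → x_3) → ((x_1 ↔ x_3) ↔ x_3))) → ((x_2 ↔ ((x_3 ↔ x_1) ↔ x_3)) ↔ ¬¬x_1) = 7 → 5 = 5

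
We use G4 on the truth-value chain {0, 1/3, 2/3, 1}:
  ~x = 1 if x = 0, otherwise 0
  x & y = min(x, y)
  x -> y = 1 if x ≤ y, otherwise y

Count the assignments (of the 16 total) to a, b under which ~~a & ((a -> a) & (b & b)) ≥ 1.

3

a = 0, b = 0 ↦ 0  <
a = 0, b = 1/3 ↦ 0  <
a = 0, b = 2/3 ↦ 0  <
a = 0, b = 1 ↦ 0  <
a = 1/3, b = 0 ↦ 0  <
a = 1/3, b = 1/3 ↦ 1/3  <
a = 1/3, b = 2/3 ↦ 2/3  <
a = 1/3, b = 1 ↦ 1  ≥
a = 2/3, b = 0 ↦ 0  <
a = 2/3, b = 1/3 ↦ 1/3  <
a = 2/3, b = 2/3 ↦ 2/3  <
a = 2/3, b = 1 ↦ 1  ≥
a = 1, b = 0 ↦ 0  <
a = 1, b = 1/3 ↦ 1/3  <
a = 1, b = 2/3 ↦ 2/3  <
a = 1, b = 1 ↦ 1  ≥
So 3 of the 16 assignments meet the threshold.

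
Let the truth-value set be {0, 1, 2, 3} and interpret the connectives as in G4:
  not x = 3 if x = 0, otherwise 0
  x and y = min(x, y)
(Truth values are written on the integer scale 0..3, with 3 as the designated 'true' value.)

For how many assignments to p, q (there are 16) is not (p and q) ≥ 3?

7

p = 0, q = 0 ↦ 3  ≥
p = 0, q = 1 ↦ 3  ≥
p = 0, q = 2 ↦ 3  ≥
p = 0, q = 3 ↦ 3  ≥
p = 1, q = 0 ↦ 3  ≥
p = 1, q = 1 ↦ 0  <
p = 1, q = 2 ↦ 0  <
p = 1, q = 3 ↦ 0  <
p = 2, q = 0 ↦ 3  ≥
p = 2, q = 1 ↦ 0  <
p = 2, q = 2 ↦ 0  <
p = 2, q = 3 ↦ 0  <
p = 3, q = 0 ↦ 3  ≥
p = 3, q = 1 ↦ 0  <
p = 3, q = 2 ↦ 0  <
p = 3, q = 3 ↦ 0  <
So 7 of the 16 assignments meet the threshold.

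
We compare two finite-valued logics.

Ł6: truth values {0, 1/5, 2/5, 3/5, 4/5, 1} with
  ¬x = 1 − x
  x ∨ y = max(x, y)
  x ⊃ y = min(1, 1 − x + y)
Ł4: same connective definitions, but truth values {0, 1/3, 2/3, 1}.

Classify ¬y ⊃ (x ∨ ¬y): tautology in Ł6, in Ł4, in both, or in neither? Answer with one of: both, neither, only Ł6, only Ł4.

both

In Ł6: every assignment gives 1 — tautology.
In Ł4: every assignment gives 1 — tautology.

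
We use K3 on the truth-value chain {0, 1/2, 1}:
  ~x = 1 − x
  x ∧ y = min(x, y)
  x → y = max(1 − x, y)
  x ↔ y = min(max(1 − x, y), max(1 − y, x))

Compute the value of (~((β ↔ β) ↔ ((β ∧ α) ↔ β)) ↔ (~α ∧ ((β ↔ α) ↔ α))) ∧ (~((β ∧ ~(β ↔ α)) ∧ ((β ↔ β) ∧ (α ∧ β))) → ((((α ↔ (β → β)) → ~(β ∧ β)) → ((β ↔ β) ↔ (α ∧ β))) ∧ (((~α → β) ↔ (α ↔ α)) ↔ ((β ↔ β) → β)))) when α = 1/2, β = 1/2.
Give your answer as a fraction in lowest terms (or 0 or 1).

1/2

β ↔ β = 1/2 ↔ 1/2 = 1/2
β ∧ α = 1/2 ∧ 1/2 = 1/2
(β ∧ α) ↔ β = 1/2 ↔ 1/2 = 1/2
(β ↔ β) ↔ ((β ∧ α) ↔ β) = 1/2 ↔ 1/2 = 1/2
~((β ↔ β) ↔ ((β ∧ α) ↔ β)) = ~1/2 = 1/2
~α = ~1/2 = 1/2
β ↔ α = 1/2 ↔ 1/2 = 1/2
(β ↔ α) ↔ α = 1/2 ↔ 1/2 = 1/2
~α ∧ ((β ↔ α) ↔ α) = 1/2 ∧ 1/2 = 1/2
~((β ↔ β) ↔ ((β ∧ α) ↔ β)) ↔ (~α ∧ ((β ↔ α) ↔ α)) = 1/2 ↔ 1/2 = 1/2
β ↔ α = 1/2 ↔ 1/2 = 1/2
~(β ↔ α) = ~1/2 = 1/2
β ∧ ~(β ↔ α) = 1/2 ∧ 1/2 = 1/2
β ↔ β = 1/2 ↔ 1/2 = 1/2
α ∧ β = 1/2 ∧ 1/2 = 1/2
(β ↔ β) ∧ (α ∧ β) = 1/2 ∧ 1/2 = 1/2
(β ∧ ~(β ↔ α)) ∧ ((β ↔ β) ∧ (α ∧ β)) = 1/2 ∧ 1/2 = 1/2
~((β ∧ ~(β ↔ α)) ∧ ((β ↔ β) ∧ (α ∧ β))) = ~1/2 = 1/2
β → β = 1/2 → 1/2 = 1/2
α ↔ (β → β) = 1/2 ↔ 1/2 = 1/2
β ∧ β = 1/2 ∧ 1/2 = 1/2
~(β ∧ β) = ~1/2 = 1/2
(α ↔ (β → β)) → ~(β ∧ β) = 1/2 → 1/2 = 1/2
β ↔ β = 1/2 ↔ 1/2 = 1/2
α ∧ β = 1/2 ∧ 1/2 = 1/2
(β ↔ β) ↔ (α ∧ β) = 1/2 ↔ 1/2 = 1/2
((α ↔ (β → β)) → ~(β ∧ β)) → ((β ↔ β) ↔ (α ∧ β)) = 1/2 → 1/2 = 1/2
~α = ~1/2 = 1/2
~α → β = 1/2 → 1/2 = 1/2
α ↔ α = 1/2 ↔ 1/2 = 1/2
(~α → β) ↔ (α ↔ α) = 1/2 ↔ 1/2 = 1/2
β ↔ β = 1/2 ↔ 1/2 = 1/2
(β ↔ β) → β = 1/2 → 1/2 = 1/2
((~α → β) ↔ (α ↔ α)) ↔ ((β ↔ β) → β) = 1/2 ↔ 1/2 = 1/2
(((α ↔ (β → β)) → ~(β ∧ β)) → ((β ↔ β) ↔ (α ∧ β))) ∧ (((~α → β) ↔ (α ↔ α)) ↔ ((β ↔ β) → β)) = 1/2 ∧ 1/2 = 1/2
~((β ∧ ~(β ↔ α)) ∧ ((β ↔ β) ∧ (α ∧ β))) → ((((α ↔ (β → β)) → ~(β ∧ β)) → ((β ↔ β) ↔ (α ∧ β))) ∧ (((~α → β) ↔ (α ↔ α)) ↔ ((β ↔ β) → β))) = 1/2 → 1/2 = 1/2
(~((β ↔ β) ↔ ((β ∧ α) ↔ β)) ↔ (~α ∧ ((β ↔ α) ↔ α))) ∧ (~((β ∧ ~(β ↔ α)) ∧ ((β ↔ β) ∧ (α ∧ β))) → ((((α ↔ (β → β)) → ~(β ∧ β)) → ((β ↔ β) ↔ (α ∧ β))) ∧ (((~α → β) ↔ (α ↔ α)) ↔ ((β ↔ β) → β)))) = 1/2 ∧ 1/2 = 1/2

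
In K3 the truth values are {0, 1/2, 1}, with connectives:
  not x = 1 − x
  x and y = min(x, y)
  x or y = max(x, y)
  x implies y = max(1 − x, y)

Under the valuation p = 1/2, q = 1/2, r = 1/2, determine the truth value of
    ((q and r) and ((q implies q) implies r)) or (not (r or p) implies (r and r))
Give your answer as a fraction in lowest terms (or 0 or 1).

1/2

q and r = 1/2 and 1/2 = 1/2
q implies q = 1/2 implies 1/2 = 1/2
(q implies q) implies r = 1/2 implies 1/2 = 1/2
(q and r) and ((q implies q) implies r) = 1/2 and 1/2 = 1/2
r or p = 1/2 or 1/2 = 1/2
not (r or p) = not 1/2 = 1/2
r and r = 1/2 and 1/2 = 1/2
not (r or p) implies (r and r) = 1/2 implies 1/2 = 1/2
((q and r) and ((q implies q) implies r)) or (not (r or p) implies (r and r)) = 1/2 or 1/2 = 1/2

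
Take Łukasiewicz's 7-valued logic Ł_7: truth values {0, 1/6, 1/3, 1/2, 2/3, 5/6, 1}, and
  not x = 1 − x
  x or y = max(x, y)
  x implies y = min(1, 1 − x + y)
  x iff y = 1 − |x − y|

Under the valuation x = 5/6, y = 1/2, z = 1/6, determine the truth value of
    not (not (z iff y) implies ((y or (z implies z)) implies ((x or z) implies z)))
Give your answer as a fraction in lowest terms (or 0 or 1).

z iff y = 1/6 iff 1/2 = 2/3
not (z iff y) = not 2/3 = 1/3
z implies z = 1/6 implies 1/6 = 1
y or (z implies z) = 1/2 or 1 = 1
x or z = 5/6 or 1/6 = 5/6
(x or z) implies z = 5/6 implies 1/6 = 1/3
(y or (z implies z)) implies ((x or z) implies z) = 1 implies 1/3 = 1/3
not (z iff y) implies ((y or (z implies z)) implies ((x or z) implies z)) = 1/3 implies 1/3 = 1
not (not (z iff y) implies ((y or (z implies z)) implies ((x or z) implies z))) = not 1 = 0

0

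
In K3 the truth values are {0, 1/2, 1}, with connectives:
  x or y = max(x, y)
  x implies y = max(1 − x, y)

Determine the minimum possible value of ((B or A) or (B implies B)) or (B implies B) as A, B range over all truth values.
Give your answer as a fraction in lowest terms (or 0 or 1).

1/2

Take A = 0, B = 1/2:
B or A = 1/2 or 0 = 1/2
B implies B = 1/2 implies 1/2 = 1/2
(B or A) or (B implies B) = 1/2 or 1/2 = 1/2
B implies B = 1/2 implies 1/2 = 1/2
((B or A) or (B implies B)) or (B implies B) = 1/2 or 1/2 = 1/2
No assignment yields a value below 1/2, so this is the minimum.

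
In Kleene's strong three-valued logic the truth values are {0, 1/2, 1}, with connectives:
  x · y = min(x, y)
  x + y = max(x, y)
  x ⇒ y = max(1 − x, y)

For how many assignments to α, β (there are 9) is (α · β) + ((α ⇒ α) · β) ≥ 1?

2

α = 0, β = 0 ↦ 0  <
α = 0, β = 1/2 ↦ 1/2  <
α = 0, β = 1 ↦ 1  ≥
α = 1/2, β = 0 ↦ 0  <
α = 1/2, β = 1/2 ↦ 1/2  <
α = 1/2, β = 1 ↦ 1/2  <
α = 1, β = 0 ↦ 0  <
α = 1, β = 1/2 ↦ 1/2  <
α = 1, β = 1 ↦ 1  ≥
So 2 of the 9 assignments meet the threshold.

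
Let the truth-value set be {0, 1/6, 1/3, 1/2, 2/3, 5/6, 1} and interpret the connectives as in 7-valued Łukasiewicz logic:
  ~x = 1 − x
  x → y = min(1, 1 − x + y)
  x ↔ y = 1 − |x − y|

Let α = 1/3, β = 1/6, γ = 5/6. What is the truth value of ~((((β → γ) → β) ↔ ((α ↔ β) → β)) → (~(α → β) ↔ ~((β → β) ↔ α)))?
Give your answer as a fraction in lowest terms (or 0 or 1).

β → γ = 1/6 → 5/6 = 1
(β → γ) → β = 1 → 1/6 = 1/6
α ↔ β = 1/3 ↔ 1/6 = 5/6
(α ↔ β) → β = 5/6 → 1/6 = 1/3
((β → γ) → β) ↔ ((α ↔ β) → β) = 1/6 ↔ 1/3 = 5/6
α → β = 1/3 → 1/6 = 5/6
~(α → β) = ~5/6 = 1/6
β → β = 1/6 → 1/6 = 1
(β → β) ↔ α = 1 ↔ 1/3 = 1/3
~((β → β) ↔ α) = ~1/3 = 2/3
~(α → β) ↔ ~((β → β) ↔ α) = 1/6 ↔ 2/3 = 1/2
(((β → γ) → β) ↔ ((α ↔ β) → β)) → (~(α → β) ↔ ~((β → β) ↔ α)) = 5/6 → 1/2 = 2/3
~((((β → γ) → β) ↔ ((α ↔ β) → β)) → (~(α → β) ↔ ~((β → β) ↔ α))) = ~2/3 = 1/3

1/3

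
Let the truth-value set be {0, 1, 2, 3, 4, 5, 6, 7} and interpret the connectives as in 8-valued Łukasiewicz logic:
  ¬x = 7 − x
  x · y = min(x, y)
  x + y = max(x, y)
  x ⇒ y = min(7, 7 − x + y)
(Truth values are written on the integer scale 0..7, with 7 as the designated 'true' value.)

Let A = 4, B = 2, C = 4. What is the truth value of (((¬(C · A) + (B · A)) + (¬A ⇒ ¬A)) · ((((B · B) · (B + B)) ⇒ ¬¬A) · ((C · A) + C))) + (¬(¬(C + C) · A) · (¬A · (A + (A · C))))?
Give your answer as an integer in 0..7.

C · A = 4 · 4 = 4
¬(C · A) = ¬4 = 3
B · A = 2 · 4 = 2
¬(C · A) + (B · A) = 3 + 2 = 3
¬A = ¬4 = 3
¬A = ¬4 = 3
¬A ⇒ ¬A = 3 ⇒ 3 = 7
(¬(C · A) + (B · A)) + (¬A ⇒ ¬A) = 3 + 7 = 7
B · B = 2 · 2 = 2
B + B = 2 + 2 = 2
(B · B) · (B + B) = 2 · 2 = 2
¬A = ¬4 = 3
¬¬A = ¬3 = 4
((B · B) · (B + B)) ⇒ ¬¬A = 2 ⇒ 4 = 7
C · A = 4 · 4 = 4
(C · A) + C = 4 + 4 = 4
(((B · B) · (B + B)) ⇒ ¬¬A) · ((C · A) + C) = 7 · 4 = 4
((¬(C · A) + (B · A)) + (¬A ⇒ ¬A)) · ((((B · B) · (B + B)) ⇒ ¬¬A) · ((C · A) + C)) = 7 · 4 = 4
C + C = 4 + 4 = 4
¬(C + C) = ¬4 = 3
¬(C + C) · A = 3 · 4 = 3
¬(¬(C + C) · A) = ¬3 = 4
¬A = ¬4 = 3
A · C = 4 · 4 = 4
A + (A · C) = 4 + 4 = 4
¬A · (A + (A · C)) = 3 · 4 = 3
¬(¬(C + C) · A) · (¬A · (A + (A · C))) = 4 · 3 = 3
(((¬(C · A) + (B · A)) + (¬A ⇒ ¬A)) · ((((B · B) · (B + B)) ⇒ ¬¬A) · ((C · A) + C))) + (¬(¬(C + C) · A) · (¬A · (A + (A · C)))) = 4 + 3 = 4

4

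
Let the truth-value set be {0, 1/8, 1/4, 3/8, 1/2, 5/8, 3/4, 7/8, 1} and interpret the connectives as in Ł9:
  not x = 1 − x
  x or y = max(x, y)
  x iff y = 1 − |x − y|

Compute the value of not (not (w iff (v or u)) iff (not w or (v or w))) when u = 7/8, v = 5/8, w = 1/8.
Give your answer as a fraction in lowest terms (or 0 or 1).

v or u = 5/8 or 7/8 = 7/8
w iff (v or u) = 1/8 iff 7/8 = 1/4
not (w iff (v or u)) = not 1/4 = 3/4
not w = not 1/8 = 7/8
v or w = 5/8 or 1/8 = 5/8
not w or (v or w) = 7/8 or 5/8 = 7/8
not (w iff (v or u)) iff (not w or (v or w)) = 3/4 iff 7/8 = 7/8
not (not (w iff (v or u)) iff (not w or (v or w))) = not 7/8 = 1/8

1/8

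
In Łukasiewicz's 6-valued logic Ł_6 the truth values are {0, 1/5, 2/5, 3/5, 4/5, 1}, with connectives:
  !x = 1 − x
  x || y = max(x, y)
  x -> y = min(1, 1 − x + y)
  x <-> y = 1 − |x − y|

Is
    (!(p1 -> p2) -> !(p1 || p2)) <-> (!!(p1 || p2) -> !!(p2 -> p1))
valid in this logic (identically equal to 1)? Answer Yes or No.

Counterexample: take p1 = 0, p2 = 3/5.
p1 -> p2 = 0 -> 3/5 = 1
!(p1 -> p2) = !1 = 0
p1 || p2 = 0 || 3/5 = 3/5
!(p1 || p2) = !3/5 = 2/5
!(p1 -> p2) -> !(p1 || p2) = 0 -> 2/5 = 1
p1 || p2 = 0 || 3/5 = 3/5
!(p1 || p2) = !3/5 = 2/5
!!(p1 || p2) = !2/5 = 3/5
p2 -> p1 = 3/5 -> 0 = 2/5
!(p2 -> p1) = !2/5 = 3/5
!!(p2 -> p1) = !3/5 = 2/5
!!(p1 || p2) -> !!(p2 -> p1) = 3/5 -> 2/5 = 4/5
(!(p1 -> p2) -> !(p1 || p2)) <-> (!!(p1 || p2) -> !!(p2 -> p1)) = 1 <-> 4/5 = 4/5
This gives 4/5 ≠ 1.

No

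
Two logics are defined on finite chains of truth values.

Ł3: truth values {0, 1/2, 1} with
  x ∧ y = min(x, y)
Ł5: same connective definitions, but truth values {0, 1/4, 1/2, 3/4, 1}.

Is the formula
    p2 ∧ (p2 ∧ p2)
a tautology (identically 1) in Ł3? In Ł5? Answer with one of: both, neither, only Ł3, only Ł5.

In Ł3: at p2 = 0 the value is 0 — not a tautology.
In Ł5: at p2 = 0 the value is 0 — not a tautology.

neither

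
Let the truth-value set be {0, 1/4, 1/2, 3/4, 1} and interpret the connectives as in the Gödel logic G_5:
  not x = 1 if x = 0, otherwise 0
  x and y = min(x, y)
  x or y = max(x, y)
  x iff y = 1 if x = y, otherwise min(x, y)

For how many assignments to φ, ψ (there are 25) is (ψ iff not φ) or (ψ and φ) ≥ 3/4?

value 1: 6 assignments (counts)
value 3/4: 4 assignments (counts)
value 1/2: 6 assignments
value 1/4: 8 assignments
value 0: 1 assignment
So 10 of the 25 assignments meet the threshold.

10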